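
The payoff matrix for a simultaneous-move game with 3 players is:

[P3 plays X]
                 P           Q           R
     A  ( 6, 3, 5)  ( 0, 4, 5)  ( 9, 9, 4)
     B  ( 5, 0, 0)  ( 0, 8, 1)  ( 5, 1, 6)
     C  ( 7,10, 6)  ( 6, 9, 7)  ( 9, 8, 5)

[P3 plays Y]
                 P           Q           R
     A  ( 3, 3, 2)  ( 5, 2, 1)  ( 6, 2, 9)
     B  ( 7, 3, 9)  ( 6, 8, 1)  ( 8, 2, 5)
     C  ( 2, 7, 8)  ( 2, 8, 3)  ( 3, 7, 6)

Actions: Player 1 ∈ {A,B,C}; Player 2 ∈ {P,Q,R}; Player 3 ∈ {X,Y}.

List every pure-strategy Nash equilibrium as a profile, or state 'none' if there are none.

(A,P,X): not NE [P1→C gives 7>6; P2→R gives 9>3]
(A,P,Y): not NE [P1→B gives 7>3; P3→X gives 5>2]
(A,Q,X): not NE [P1→C gives 6>0; P2→R gives 9>4]
(A,Q,Y): not NE [P1→B gives 6>5; P2→P gives 3>2; P3→X gives 5>1]
(A,R,X): not NE [P3→Y gives 9>4]
(A,R,Y): not NE [P1→B gives 8>6; P2→P gives 3>2]
(B,P,X): not NE [P1→C gives 7>5; P2→Q gives 8>0; P3→Y gives 9>0]
(B,P,Y): not NE [P2→Q gives 8>3]
(B,Q,X): not NE [P1→C gives 6>0]
(B,Q,Y): NE
(B,R,X): not NE [P1→C gives 9>5; P2→Q gives 8>1]
(B,R,Y): not NE [P2→Q gives 8>2; P3→X gives 6>5]
(C,P,X): not NE [P3→Y gives 8>6]
(C,P,Y): not NE [P1→B gives 7>2; P2→Q gives 8>7]
(C,Q,X): not NE [P2→P gives 10>9]
(C,Q,Y): not NE [P1→B gives 6>2; P3→X gives 7>3]
(C,R,X): not NE [P2→P gives 10>8; P3→Y gives 6>5]
(C,R,Y): not NE [P1→B gives 8>3; P2→Q gives 8>7]

NE set: (B,Q,Y)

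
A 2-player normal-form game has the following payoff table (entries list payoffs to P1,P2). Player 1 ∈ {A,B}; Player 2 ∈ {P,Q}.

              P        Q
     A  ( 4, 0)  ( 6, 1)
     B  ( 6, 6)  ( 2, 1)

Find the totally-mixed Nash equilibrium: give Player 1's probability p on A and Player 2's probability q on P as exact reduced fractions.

p=5/6, q=2/3

P1 indiff ⇒ q·4+(1-q)·6 = q·6+(1-q)·2 ⇒ q(-2) = (1-q)(-4) ⇒ q = 2/3
P2 indiff ⇒ p·0+(1-p)·6 = p·1+(1-p)·1 ⇒ p(-1) = (1-p)(-5) ⇒ p = 5/6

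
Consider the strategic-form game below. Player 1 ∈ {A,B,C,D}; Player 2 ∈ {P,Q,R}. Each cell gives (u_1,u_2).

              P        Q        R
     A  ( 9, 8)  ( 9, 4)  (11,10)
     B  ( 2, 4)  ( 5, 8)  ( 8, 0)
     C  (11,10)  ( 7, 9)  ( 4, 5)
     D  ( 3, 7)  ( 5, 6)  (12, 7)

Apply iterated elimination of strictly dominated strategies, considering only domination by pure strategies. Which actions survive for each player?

IESDS → P1:{A,C,D} P2:{P,R}

P1 drop B (A beats it: P:9>2 Q:9>5 R:11>8)
P2 drop Q (P beats it: A:8>4 C:10>9 D:7>6)
P1→{A,C,D} P2→{P,R}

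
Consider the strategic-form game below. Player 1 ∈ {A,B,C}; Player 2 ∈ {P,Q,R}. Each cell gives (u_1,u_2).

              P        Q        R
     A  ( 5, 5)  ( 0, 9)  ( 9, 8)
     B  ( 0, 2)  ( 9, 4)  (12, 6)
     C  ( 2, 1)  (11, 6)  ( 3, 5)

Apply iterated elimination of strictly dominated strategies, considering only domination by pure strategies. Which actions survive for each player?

P2 drop P (Q beats it: A:9>5 B:4>2 C:6>1)
P1 drop A (B beats it: Q:9>0 R:12>9)
P1→{B,C} P2→{Q,R}

IESDS → P1:{B,C} P2:{Q,R}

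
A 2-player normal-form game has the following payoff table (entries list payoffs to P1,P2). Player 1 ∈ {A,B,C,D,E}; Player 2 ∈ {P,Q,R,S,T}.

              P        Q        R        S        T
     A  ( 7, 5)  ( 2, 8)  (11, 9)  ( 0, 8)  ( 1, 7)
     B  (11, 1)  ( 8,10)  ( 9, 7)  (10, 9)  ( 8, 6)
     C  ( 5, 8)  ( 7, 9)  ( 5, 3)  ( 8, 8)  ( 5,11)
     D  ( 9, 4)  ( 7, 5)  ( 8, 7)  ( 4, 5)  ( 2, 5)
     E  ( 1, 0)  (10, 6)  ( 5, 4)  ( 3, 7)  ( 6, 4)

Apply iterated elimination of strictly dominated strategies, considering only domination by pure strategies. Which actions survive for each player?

P1 drop C (B beats it: P:11>5 Q:8>7 R:9>5 S:10>8 T:8>5)
P1 drop D (B beats it: P:11>9 Q:8>7 R:9>8 S:10>4 T:8>2)
P2 drop P (Q beats it: A:8>5 B:10>1 E:6>0)
P2 drop T (Q beats it: A:8>7 B:10>6 E:6>4)
P1→{A,B,E} P2→{Q,R,S}

Survivors P1:{A,B,E} P2:{Q,R,S}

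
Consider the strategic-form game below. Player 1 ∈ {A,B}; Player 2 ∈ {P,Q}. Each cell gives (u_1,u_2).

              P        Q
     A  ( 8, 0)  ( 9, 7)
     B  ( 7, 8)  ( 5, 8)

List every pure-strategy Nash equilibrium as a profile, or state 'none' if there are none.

(A,P): not NE [P2→Q gives 7>0]
(A,Q): NE
(B,P): not NE [P1→A gives 8>7]
(B,Q): not NE [P1→A gives 9>5]

Nash profiles: (A,Q)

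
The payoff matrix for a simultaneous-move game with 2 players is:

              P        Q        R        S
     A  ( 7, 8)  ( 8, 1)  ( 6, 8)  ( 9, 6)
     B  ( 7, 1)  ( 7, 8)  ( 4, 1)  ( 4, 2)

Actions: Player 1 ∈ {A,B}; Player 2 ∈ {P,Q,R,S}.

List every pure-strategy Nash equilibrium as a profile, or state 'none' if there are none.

(A,P): NE
(A,Q): not NE [P2→R gives 8>1]
(A,R): NE
(A,S): not NE [P2→R gives 8>6]
(B,P): not NE [P2→Q gives 8>1]
(B,Q): not NE [P1→A gives 8>7]
(B,R): not NE [P1→A gives 6>4; P2→Q gives 8>1]
(B,S): not NE [P1→A gives 9>4; P2→Q gives 8>2]

NE set: (A,P), (A,R)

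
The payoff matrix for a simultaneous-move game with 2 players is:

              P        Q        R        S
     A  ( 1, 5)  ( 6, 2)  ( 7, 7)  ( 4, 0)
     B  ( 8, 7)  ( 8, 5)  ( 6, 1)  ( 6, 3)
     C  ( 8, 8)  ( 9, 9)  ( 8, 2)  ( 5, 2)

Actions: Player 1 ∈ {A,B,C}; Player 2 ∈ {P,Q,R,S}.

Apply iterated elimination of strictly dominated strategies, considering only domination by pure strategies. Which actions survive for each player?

P1 drop A (C beats it: P:8>1 Q:9>6 R:8>7 S:5>4)
P2 drop R (P beats it: B:7>1 C:8>2)
P2 drop S (P beats it: B:7>3 C:8>2)
P1→{B,C} P2→{P,Q}

Survivors P1:{B,C} P2:{P,Q}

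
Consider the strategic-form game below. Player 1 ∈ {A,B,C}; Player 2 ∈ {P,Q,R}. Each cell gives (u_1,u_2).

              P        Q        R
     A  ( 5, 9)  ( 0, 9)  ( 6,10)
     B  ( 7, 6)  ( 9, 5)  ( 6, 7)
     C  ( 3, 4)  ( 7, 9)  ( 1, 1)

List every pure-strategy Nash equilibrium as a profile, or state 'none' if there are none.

(A,P): not NE [P1→B gives 7>5; P2→R gives 10>9]
(A,Q): not NE [P1→B gives 9>0; P2→R gives 10>9]
(A,R): NE
(B,P): not NE [P2→R gives 7>6]
(B,Q): not NE [P2→R gives 7>5]
(B,R): NE
(C,P): not NE [P1→B gives 7>3; P2→Q gives 9>4]
(C,Q): not NE [P1→B gives 9>7]
(C,R): not NE [P1→B gives 6>1; P2→Q gives 9>1]

Nash profiles: (A,R), (B,R)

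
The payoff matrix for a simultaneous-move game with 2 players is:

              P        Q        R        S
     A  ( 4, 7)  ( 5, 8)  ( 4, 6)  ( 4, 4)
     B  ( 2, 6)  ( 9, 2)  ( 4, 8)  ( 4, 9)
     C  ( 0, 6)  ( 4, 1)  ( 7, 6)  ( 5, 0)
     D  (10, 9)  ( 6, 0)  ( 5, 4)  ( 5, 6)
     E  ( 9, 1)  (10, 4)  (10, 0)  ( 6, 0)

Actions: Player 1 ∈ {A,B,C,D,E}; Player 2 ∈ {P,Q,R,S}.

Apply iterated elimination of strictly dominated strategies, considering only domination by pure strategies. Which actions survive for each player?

IESDS → P1:{D,E} P2:{P,Q}

P1 drop A (D beats it: P:10>4 Q:6>5 R:5>4 S:5>4)
P1 drop B (E beats it: P:9>2 Q:10>9 R:10>4 S:6>4)
P1 drop C (E beats it: P:9>0 Q:10>4 R:10>7 S:6>5)
P2 drop R (P beats it: D:9>4 E:1>0)
P2 drop S (P beats it: D:9>6 E:1>0)
P1→{D,E} P2→{P,Q}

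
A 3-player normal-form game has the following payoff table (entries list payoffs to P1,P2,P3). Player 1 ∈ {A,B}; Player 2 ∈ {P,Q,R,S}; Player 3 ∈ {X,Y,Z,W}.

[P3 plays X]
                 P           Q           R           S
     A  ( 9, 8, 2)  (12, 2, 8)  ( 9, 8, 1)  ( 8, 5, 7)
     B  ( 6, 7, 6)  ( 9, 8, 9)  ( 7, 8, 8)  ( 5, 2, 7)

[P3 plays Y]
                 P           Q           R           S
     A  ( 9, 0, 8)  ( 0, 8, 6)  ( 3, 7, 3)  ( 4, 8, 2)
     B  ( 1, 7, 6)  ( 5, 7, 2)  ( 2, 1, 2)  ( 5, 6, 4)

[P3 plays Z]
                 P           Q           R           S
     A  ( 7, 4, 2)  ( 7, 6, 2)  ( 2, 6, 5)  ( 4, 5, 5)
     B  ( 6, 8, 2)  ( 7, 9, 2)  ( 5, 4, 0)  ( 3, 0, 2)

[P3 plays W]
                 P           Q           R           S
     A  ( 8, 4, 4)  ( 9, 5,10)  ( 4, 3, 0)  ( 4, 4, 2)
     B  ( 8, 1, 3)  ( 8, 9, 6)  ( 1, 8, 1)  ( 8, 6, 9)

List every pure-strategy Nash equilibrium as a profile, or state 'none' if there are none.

Nash profiles: (A,Q,W)

(A,P,X): not NE [P3→Y gives 8>2]
(A,P,Y): not NE [P2→S gives 8>0]
(A,P,Z): not NE [P2→R gives 6>4; P3→Y gives 8>2]
(A,P,W): not NE [P2→Q gives 5>4; P3→Y gives 8>4]
(A,Q,X): not NE [P2→R gives 8>2; P3→W gives 10>8]
(A,Q,Y): not NE [P1→B gives 5>0; P3→W gives 10>6]
(A,Q,Z): not NE [P3→W gives 10>2]
(A,Q,W): NE
(A,R,X): not NE [P3→Z gives 5>1]
(A,R,Y): not NE [P2→S gives 8>7; P3→Z gives 5>3]
(A,R,Z): not NE [P1→B gives 5>2]
(A,R,W): not NE [P2→Q gives 5>3; P3→Z gives 5>0]
(A,S,X): not NE [P2→R gives 8>5]
(A,S,Y): not NE [P1→B gives 5>4; P3→X gives 7>2]
(A,S,Z): not NE [P2→R gives 6>5; P3→X gives 7>5]
(A,S,W): not NE [P1→B gives 8>4; P2→Q gives 5>4; P3→X gives 7>2]
(B,P,X): not NE [P1→A gives 9>6; P2→R gives 8>7]
(B,P,Y): not NE [P1→A gives 9>1]
(B,P,Z): not NE [P1→A gives 7>6; P2→Q gives 9>8; P3→Y gives 6>2]
(B,P,W): not NE [P2→Q gives 9>1; P3→Y gives 6>3]
(B,Q,X): not NE [P1→A gives 12>9]
(B,Q,Y): not NE [P3→X gives 9>2]
(B,Q,Z): not NE [P3→X gives 9>2]
(B,Q,W): not NE [P1→A gives 9>8; P3→X gives 9>6]
(B,R,X): not NE [P1→A gives 9>7]
(B,R,Y): not NE [P1→A gives 3>2; P2→Q gives 7>1; P3→X gives 8>2]
(B,R,Z): not NE [P2→Q gives 9>4; P3→X gives 8>0]
(B,R,W): not NE [P1→A gives 4>1; P2→Q gives 9>8; P3→X gives 8>1]
(B,S,X): not NE [P1→A gives 8>5; P2→R gives 8>2; P3→W gives 9>7]
(B,S,Y): not NE [P2→Q gives 7>6; P3→W gives 9>4]
(B,S,Z): not NE [P1→A gives 4>3; P2→Q gives 9>0; P3→W gives 9>2]
(B,S,W): not NE [P2→Q gives 9>6]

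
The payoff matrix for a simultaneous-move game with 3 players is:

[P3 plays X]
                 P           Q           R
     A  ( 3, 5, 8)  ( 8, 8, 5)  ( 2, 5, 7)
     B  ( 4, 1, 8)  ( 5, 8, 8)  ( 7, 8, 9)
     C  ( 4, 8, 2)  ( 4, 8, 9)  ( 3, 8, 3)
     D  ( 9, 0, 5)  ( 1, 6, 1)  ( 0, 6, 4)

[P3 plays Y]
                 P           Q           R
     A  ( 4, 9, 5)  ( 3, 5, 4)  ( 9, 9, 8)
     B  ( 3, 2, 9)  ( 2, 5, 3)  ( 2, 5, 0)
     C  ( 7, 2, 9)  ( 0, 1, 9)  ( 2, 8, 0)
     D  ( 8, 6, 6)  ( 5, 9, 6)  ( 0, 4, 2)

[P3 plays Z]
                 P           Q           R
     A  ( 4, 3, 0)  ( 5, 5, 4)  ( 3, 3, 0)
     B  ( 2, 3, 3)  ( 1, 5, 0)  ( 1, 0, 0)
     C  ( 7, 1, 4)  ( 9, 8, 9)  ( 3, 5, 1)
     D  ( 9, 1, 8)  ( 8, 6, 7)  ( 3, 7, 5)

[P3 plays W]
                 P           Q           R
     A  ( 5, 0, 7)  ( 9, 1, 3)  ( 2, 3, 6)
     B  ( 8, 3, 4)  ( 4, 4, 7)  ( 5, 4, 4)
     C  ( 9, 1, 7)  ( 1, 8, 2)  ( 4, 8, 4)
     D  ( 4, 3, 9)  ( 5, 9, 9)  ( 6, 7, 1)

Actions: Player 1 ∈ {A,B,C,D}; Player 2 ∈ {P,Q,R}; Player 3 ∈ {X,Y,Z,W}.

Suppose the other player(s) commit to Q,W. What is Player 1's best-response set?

P1 best: {A}

u_1(A vs Q,W) = 9
u_1(B vs Q,W) = 4
u_1(C vs Q,W) = 1
u_1(D vs Q,W) = 5
max payoff 9 at {A}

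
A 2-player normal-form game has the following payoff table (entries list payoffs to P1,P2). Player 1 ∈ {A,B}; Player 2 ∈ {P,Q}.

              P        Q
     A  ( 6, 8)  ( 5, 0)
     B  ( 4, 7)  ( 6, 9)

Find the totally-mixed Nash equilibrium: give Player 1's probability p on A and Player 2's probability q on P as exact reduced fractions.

(p,q) = (1/5, 1/3)

P1 indiff ⇒ q·6+(1-q)·5 = q·4+(1-q)·6 ⇒ q(2) = (1-q)(1) ⇒ q = 1/3
P2 indiff ⇒ p·8+(1-p)·7 = p·0+(1-p)·9 ⇒ p(8) = (1-p)(2) ⇒ p = 1/5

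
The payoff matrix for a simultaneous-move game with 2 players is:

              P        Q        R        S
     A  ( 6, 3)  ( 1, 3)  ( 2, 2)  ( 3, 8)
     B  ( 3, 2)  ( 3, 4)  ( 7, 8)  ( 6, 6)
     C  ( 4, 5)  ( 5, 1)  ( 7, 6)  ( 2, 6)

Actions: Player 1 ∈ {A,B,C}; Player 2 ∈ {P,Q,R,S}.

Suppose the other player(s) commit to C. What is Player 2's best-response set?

P2 best: {R,S}

u_2(P vs C) = 5
u_2(Q vs C) = 1
u_2(R vs C) = 6
u_2(S vs C) = 6
max payoff 6 at {R,S}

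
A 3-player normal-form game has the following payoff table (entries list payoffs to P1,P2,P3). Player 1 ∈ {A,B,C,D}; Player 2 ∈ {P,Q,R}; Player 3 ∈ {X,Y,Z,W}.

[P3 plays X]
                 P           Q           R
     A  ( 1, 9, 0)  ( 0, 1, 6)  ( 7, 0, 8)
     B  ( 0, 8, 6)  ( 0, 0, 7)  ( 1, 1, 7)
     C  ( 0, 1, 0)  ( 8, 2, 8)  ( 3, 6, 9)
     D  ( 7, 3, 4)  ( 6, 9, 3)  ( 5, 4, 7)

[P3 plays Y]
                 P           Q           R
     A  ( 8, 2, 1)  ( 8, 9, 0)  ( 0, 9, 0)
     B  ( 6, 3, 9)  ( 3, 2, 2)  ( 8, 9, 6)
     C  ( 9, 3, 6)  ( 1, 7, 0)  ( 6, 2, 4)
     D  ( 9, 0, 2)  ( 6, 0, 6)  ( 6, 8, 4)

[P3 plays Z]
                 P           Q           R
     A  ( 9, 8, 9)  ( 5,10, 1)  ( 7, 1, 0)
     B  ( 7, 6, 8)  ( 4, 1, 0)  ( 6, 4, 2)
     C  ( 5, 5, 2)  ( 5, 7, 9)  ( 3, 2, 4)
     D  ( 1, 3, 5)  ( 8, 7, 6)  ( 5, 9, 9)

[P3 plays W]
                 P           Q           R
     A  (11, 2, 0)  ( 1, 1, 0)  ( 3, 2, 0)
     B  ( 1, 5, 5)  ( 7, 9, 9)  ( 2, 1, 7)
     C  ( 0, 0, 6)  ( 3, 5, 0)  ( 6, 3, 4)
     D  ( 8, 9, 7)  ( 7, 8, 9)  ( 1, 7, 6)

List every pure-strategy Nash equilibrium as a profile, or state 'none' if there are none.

PSNE = {(B,Q,W)}

(A,P,X): not NE [P1→D gives 7>1; P3→Z gives 9>0]
(A,P,Y): not NE [P1→D gives 9>8; P2→R gives 9>2; P3→Z gives 9>1]
(A,P,Z): not NE [P2→Q gives 10>8]
(A,P,W): not NE [P3→Z gives 9>0]
(A,Q,X): not NE [P1→C gives 8>0; P2→P gives 9>1]
(A,Q,Y): not NE [P3→X gives 6>0]
(A,Q,Z): not NE [P1→D gives 8>5; P3→X gives 6>1]
(A,Q,W): not NE [P1→D gives 7>1; P2→R gives 2>1; P3→X gives 6>0]
(A,R,X): not NE [P2→P gives 9>0]
(A,R,Y): not NE [P1→B gives 8>0; P3→X gives 8>0]
(A,R,Z): not NE [P2→Q gives 10>1; P3→X gives 8>0]
(A,R,W): not NE [P1→C gives 6>3; P3→X gives 8>0]
(B,P,X): not NE [P1→D gives 7>0; P3→Y gives 9>6]
(B,P,Y): not NE [P1→D gives 9>6; P2→R gives 9>3]
(B,P,Z): not NE [P1→A gives 9>7; P3→Y gives 9>8]
(B,P,W): not NE [P1→A gives 11>1; P2→Q gives 9>5; P3→Y gives 9>5]
(B,Q,X): not NE [P1→C gives 8>0; P2→P gives 8>0; P3→W gives 9>7]
(B,Q,Y): not NE [P1→A gives 8>3; P2→R gives 9>2; P3→W gives 9>2]
(B,Q,Z): not NE [P1→D gives 8>4; P2→P gives 6>1; P3→W gives 9>0]
(B,Q,W): NE
(B,R,X): not NE [P1→A gives 7>1; P2→P gives 8>1]
(B,R,Y): not NE [P3→W gives 7>6]
(B,R,Z): not NE [P1→A gives 7>6; P2→P gives 6>4; P3→W gives 7>2]
(B,R,W): not NE [P1→C gives 6>2; P2→Q gives 9>1]
(C,P,X): not NE [P1→D gives 7>0; P2→R gives 6>1; P3→W gives 6>0]
(C,P,Y): not NE [P2→Q gives 7>3]
(C,P,Z): not NE [P1→A gives 9>5; P2→Q gives 7>5; P3→W gives 6>2]
(C,P,W): not NE [P1→A gives 11>0; P2→Q gives 5>0]
(C,Q,X): not NE [P2→R gives 6>2; P3→Z gives 9>8]
(C,Q,Y): not NE [P1→A gives 8>1; P3→Z gives 9>0]
(C,Q,Z): not NE [P1→D gives 8>5]
(C,Q,W): not NE [P1→D gives 7>3; P3→Z gives 9>0]
(C,R,X): not NE [P1→A gives 7>3]
(C,R,Y): not NE [P1→B gives 8>6; P2→Q gives 7>2; P3→X gives 9>4]
(C,R,Z): not NE [P1→A gives 7>3; P2→Q gives 7>2; P3→X gives 9>4]
(C,R,W): not NE [P2→Q gives 5>3; P3→X gives 9>4]
(D,P,X): not NE [P2→Q gives 9>3; P3→W gives 7>4]
(D,P,Y): not NE [P2→R gives 8>0; P3→W gives 7>2]
(D,P,Z): not NE [P1→A gives 9>1; P2→R gives 9>3; P3→W gives 7>5]
(D,P,W): not NE [P1→A gives 11>8]
(D,Q,X): not NE [P1→C gives 8>6; P3→W gives 9>3]
(D,Q,Y): not NE [P1→A gives 8>6; P2→R gives 8>0; P3→W gives 9>6]
(D,Q,Z): not NE [P2→R gives 9>7; P3→W gives 9>6]
(D,Q,W): not NE [P2→P gives 9>8]
(D,R,X): not NE [P1→A gives 7>5; P2→Q gives 9>4; P3→Z gives 9>7]
(D,R,Y): not NE [P1→B gives 8>6; P3→Z gives 9>4]
(D,R,Z): not NE [P1→A gives 7>5]
(D,R,W): not NE [P1→C gives 6>1; P2→P gives 9>7; P3→Z gives 9>6]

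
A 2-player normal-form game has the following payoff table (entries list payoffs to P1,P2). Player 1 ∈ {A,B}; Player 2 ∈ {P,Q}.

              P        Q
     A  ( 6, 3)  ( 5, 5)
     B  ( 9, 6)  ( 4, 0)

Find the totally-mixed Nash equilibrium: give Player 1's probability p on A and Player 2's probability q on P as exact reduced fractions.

P1 indiff ⇒ q·6+(1-q)·5 = q·9+(1-q)·4 ⇒ q(-3) = (1-q)(-1) ⇒ q = 1/4
P2 indiff ⇒ p·3+(1-p)·6 = p·5+(1-p)·0 ⇒ p(-2) = (1-p)(-6) ⇒ p = 3/4

p=3/4, q=1/4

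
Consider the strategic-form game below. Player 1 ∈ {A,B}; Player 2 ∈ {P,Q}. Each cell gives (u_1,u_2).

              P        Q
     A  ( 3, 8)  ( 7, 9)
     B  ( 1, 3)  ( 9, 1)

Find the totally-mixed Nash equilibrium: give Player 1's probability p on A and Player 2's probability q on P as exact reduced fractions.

P1 indiff ⇒ q·3+(1-q)·7 = q·1+(1-q)·9 ⇒ q(2) = (1-q)(2) ⇒ q = 1/2
P2 indiff ⇒ p·8+(1-p)·3 = p·9+(1-p)·1 ⇒ p(-1) = (1-p)(-2) ⇒ p = 2/3

p=2/3, q=1/2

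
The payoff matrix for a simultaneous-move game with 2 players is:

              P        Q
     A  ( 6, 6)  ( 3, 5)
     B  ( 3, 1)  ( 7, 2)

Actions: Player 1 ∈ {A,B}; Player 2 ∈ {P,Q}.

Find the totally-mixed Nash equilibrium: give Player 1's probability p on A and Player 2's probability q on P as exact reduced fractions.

p=1/2, q=4/7

P1 indiff ⇒ q·6+(1-q)·3 = q·3+(1-q)·7 ⇒ q(3) = (1-q)(4) ⇒ q = 4/7
P2 indiff ⇒ p·6+(1-p)·1 = p·5+(1-p)·2 ⇒ p(1) = (1-p)(1) ⇒ p = 1/2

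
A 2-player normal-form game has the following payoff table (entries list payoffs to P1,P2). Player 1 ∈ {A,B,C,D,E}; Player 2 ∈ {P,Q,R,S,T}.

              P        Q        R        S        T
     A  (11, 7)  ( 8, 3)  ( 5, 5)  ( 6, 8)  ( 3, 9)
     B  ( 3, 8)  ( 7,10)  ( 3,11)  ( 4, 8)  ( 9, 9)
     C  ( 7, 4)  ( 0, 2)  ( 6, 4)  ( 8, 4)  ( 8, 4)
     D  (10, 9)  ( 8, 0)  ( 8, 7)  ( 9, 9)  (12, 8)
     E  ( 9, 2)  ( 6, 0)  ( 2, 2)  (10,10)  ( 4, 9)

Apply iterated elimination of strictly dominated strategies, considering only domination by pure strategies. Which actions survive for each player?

P1 drop B (D beats it: P:10>3 Q:8>7 R:8>3 S:9>4 T:12>9)
P1 drop C (D beats it: P:10>7 Q:8>0 R:8>6 S:9>8 T:12>8)
P2 drop Q (P beats it: A:7>3 D:9>0 E:2>0)
P2 drop R (S beats it: A:8>5 D:9>7 E:10>2)
P1→{A,D,E} P2→{P,S,T}

IESDS → P1:{A,D,E} P2:{P,S,T}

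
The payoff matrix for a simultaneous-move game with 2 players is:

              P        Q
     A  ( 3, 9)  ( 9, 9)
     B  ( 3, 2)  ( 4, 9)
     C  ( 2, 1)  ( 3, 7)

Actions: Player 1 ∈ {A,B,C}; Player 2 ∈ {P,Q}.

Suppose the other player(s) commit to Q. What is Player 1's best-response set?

BR_1 = {A}

u_1(A vs Q) = 9
u_1(B vs Q) = 4
u_1(C vs Q) = 3
max payoff 9 at {A}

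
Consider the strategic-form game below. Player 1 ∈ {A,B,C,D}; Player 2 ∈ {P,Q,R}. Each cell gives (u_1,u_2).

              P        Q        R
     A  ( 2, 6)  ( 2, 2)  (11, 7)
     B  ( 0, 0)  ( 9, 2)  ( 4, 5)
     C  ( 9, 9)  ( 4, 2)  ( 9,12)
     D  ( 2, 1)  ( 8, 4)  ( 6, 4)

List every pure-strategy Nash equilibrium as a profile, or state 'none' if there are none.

(A,P): not NE [P1→C gives 9>2; P2→R gives 7>6]
(A,Q): not NE [P1→B gives 9>2; P2→R gives 7>2]
(A,R): NE
(B,P): not NE [P1→C gives 9>0; P2→R gives 5>0]
(B,Q): not NE [P2→R gives 5>2]
(B,R): not NE [P1→A gives 11>4]
(C,P): not NE [P2→R gives 12>9]
(C,Q): not NE [P1→B gives 9>4; P2→R gives 12>2]
(C,R): not NE [P1→A gives 11>9]
(D,P): not NE [P1→C gives 9>2; P2→R gives 4>1]
(D,Q): not NE [P1→B gives 9>8]
(D,R): not NE [P1→A gives 11>6]

NE set: (A,R)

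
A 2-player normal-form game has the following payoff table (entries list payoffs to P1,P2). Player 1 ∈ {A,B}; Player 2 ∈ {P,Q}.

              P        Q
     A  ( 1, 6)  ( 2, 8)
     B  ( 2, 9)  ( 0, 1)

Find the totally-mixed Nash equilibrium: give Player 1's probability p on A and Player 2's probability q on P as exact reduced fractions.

P1 indiff ⇒ q·1+(1-q)·2 = q·2+(1-q)·0 ⇒ q(-1) = (1-q)(-2) ⇒ q = 2/3
P2 indiff ⇒ p·6+(1-p)·9 = p·8+(1-p)·1 ⇒ p(-2) = (1-p)(-8) ⇒ p = 4/5

(p,q) = (4/5, 2/3)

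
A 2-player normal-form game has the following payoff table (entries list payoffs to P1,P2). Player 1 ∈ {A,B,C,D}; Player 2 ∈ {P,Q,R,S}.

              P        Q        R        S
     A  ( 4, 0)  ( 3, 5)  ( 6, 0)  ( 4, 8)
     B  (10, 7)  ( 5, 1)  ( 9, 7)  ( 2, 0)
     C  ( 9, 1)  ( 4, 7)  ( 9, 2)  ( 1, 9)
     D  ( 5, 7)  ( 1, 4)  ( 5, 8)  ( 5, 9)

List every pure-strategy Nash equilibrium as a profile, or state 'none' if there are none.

(A,P): not NE [P1→B gives 10>4; P2→S gives 8>0]
(A,Q): not NE [P1→B gives 5>3; P2→S gives 8>5]
(A,R): not NE [P1→C gives 9>6; P2→S gives 8>0]
(A,S): not NE [P1→D gives 5>4]
(B,P): NE
(B,Q): not NE [P2→R gives 7>1]
(B,R): NE
(B,S): not NE [P1→D gives 5>2; P2→R gives 7>0]
(C,P): not NE [P1→B gives 10>9; P2→S gives 9>1]
(C,Q): not NE [P1→B gives 5>4; P2→S gives 9>7]
(C,R): not NE [P2→S gives 9>2]
(C,S): not NE [P1→D gives 5>1]
(D,P): not NE [P1→B gives 10>5; P2→S gives 9>7]
(D,Q): not NE [P1→B gives 5>1; P2→S gives 9>4]
(D,R): not NE [P1→C gives 9>5; P2→S gives 9>8]
(D,S): NE

NE set: (B,P), (B,R), (D,S)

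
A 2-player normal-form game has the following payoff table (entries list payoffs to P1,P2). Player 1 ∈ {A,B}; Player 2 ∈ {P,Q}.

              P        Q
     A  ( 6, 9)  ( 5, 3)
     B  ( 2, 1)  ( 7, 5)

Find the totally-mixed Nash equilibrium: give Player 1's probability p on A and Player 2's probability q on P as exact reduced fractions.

(p,q) = (2/5, 1/3)

P1 indiff ⇒ q·6+(1-q)·5 = q·2+(1-q)·7 ⇒ q(4) = (1-q)(2) ⇒ q = 1/3
P2 indiff ⇒ p·9+(1-p)·1 = p·3+(1-p)·5 ⇒ p(6) = (1-p)(4) ⇒ p = 2/5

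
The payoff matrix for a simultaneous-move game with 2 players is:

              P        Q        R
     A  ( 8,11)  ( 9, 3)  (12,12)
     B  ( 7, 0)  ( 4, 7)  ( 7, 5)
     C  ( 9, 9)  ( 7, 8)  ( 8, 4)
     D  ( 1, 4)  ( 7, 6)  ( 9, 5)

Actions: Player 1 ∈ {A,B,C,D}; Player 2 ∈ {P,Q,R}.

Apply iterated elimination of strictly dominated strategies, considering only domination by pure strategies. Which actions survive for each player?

P1 drop B (A beats it: P:8>7 Q:9>4 R:12>7)
P1 drop D (A beats it: P:8>1 Q:9>7 R:12>9)
P2 drop Q (P beats it: A:11>3 C:9>8)
P1→{A,C} P2→{P,R}

Remaining: P1:{A,C} P2:{P,R}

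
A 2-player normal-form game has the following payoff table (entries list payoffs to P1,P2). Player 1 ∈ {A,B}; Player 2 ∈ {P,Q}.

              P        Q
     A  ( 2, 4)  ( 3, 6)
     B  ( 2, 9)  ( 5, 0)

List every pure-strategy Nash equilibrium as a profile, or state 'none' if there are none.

PSNE = {(B,P)}

(A,P): not NE [P2→Q gives 6>4]
(A,Q): not NE [P1→B gives 5>3]
(B,P): NE
(B,Q): not NE [P2→P gives 9>0]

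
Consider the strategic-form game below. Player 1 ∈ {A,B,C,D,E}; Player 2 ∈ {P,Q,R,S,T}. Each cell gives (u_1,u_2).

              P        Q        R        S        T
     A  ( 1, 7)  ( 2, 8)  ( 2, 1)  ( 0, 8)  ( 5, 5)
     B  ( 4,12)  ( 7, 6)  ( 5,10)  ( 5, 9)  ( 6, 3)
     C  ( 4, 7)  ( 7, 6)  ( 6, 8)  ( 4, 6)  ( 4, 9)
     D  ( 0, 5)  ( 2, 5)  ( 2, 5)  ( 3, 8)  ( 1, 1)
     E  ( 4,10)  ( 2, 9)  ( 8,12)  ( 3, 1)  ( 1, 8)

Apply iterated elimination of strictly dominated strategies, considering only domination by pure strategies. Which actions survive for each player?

Remaining: P1:{B,C,E} P2:{P,R,T}

P1 drop A (B beats it: P:4>1 Q:7>2 R:5>2 S:5>0 T:6>5)
P1 drop D (B beats it: P:4>0 Q:7>2 R:5>2 S:5>3 T:6>1)
P2 drop Q (P beats it: B:12>6 C:7>6 E:10>9)
P2 drop S (P beats it: B:12>9 C:7>6 E:10>1)
P1→{B,C,E} P2→{P,R,T}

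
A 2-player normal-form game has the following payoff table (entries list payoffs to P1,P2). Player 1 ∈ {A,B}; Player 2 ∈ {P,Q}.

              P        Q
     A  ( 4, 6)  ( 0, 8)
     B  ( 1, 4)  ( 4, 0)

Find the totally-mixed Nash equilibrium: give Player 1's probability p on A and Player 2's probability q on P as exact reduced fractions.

P1 indiff ⇒ q·4+(1-q)·0 = q·1+(1-q)·4 ⇒ q(3) = (1-q)(4) ⇒ q = 4/7
P2 indiff ⇒ p·6+(1-p)·4 = p·8+(1-p)·0 ⇒ p(-2) = (1-p)(-4) ⇒ p = 2/3

(p,q) = (2/3, 4/7)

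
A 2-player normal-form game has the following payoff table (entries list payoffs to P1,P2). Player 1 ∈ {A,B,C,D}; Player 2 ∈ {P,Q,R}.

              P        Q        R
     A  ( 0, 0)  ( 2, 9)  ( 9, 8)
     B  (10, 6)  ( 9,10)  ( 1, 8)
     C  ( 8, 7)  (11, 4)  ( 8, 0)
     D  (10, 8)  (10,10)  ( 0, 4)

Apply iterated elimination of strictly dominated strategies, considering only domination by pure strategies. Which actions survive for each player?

Remaining: P1:{B,C,D} P2:{P,Q}

P2 drop R (Q beats it: A:9>8 B:10>8 C:4>0 D:10>4)
P1 drop A (B beats it: P:10>0 Q:9>2)
P1→{B,C,D} P2→{P,Q}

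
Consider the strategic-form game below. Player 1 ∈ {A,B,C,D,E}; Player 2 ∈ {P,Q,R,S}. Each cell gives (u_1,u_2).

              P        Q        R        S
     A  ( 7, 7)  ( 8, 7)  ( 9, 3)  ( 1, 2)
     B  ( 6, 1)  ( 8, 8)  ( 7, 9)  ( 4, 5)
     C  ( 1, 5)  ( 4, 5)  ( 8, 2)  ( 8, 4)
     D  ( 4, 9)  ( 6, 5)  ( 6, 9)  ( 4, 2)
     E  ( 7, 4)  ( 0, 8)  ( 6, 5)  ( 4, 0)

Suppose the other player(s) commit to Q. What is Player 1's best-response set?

BR_1 = {A,B}

u_1(A vs Q) = 8
u_1(B vs Q) = 8
u_1(C vs Q) = 4
u_1(D vs Q) = 6
u_1(E vs Q) = 0
max payoff 8 at {A,B}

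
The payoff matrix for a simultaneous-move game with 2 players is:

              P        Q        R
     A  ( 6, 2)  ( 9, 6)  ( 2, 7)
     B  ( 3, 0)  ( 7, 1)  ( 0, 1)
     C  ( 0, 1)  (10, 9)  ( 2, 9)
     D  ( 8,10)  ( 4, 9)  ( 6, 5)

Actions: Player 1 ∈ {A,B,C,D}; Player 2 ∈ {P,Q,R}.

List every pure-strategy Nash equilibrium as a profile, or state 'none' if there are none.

(A,P): not NE [P1→D gives 8>6; P2→R gives 7>2]
(A,Q): not NE [P1→C gives 10>9; P2→R gives 7>6]
(A,R): not NE [P1→D gives 6>2]
(B,P): not NE [P1→D gives 8>3; P2→R gives 1>0]
(B,Q): not NE [P1→C gives 10>7]
(B,R): not NE [P1→D gives 6>0]
(C,P): not NE [P1→D gives 8>0; P2→R gives 9>1]
(C,Q): NE
(C,R): not NE [P1→D gives 6>2]
(D,P): NE
(D,Q): not NE [P1→C gives 10>4; P2→P gives 10>9]
(D,R): not NE [P2→P gives 10>5]

Nash profiles: (C,Q), (D,P)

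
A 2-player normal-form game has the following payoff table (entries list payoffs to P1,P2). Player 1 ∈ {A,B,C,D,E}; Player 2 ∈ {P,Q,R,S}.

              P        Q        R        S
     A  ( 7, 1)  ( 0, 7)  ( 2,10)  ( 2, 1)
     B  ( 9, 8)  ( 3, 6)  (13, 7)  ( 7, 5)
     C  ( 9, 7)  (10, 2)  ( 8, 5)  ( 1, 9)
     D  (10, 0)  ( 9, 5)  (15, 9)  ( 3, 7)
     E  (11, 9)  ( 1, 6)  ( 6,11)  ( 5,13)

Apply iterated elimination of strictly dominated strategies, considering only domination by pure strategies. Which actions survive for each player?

P1 drop A (B beats it: P:9>7 Q:3>0 R:13>2 S:7>2)
P2 drop Q (R beats it: B:7>6 C:5>2 D:9>5 E:11>6)
P1 drop C (D beats it: P:10>9 R:15>8 S:3>1)
P1→{B,D,E} P2→{P,R,S}

Remaining: P1:{B,D,E} P2:{P,R,S}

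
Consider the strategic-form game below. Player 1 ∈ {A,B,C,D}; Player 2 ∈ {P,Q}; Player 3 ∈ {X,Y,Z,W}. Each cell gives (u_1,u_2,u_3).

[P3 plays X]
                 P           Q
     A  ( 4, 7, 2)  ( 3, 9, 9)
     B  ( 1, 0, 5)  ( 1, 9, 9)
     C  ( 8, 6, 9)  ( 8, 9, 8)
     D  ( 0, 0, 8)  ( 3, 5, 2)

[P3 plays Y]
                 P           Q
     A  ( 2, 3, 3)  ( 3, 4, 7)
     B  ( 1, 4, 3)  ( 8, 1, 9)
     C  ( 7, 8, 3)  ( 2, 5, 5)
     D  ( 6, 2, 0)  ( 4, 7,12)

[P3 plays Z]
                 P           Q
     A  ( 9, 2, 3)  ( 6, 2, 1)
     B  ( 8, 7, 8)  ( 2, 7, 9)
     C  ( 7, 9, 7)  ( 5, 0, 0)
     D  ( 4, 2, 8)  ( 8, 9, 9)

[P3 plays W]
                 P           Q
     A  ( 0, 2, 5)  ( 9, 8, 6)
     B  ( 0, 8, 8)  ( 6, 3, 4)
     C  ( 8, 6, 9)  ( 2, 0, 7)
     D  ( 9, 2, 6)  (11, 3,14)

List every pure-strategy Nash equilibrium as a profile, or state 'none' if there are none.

Nash profiles: (C,Q,X), (D,Q,W)

(A,P,X): not NE [P1→C gives 8>4; P2→Q gives 9>7; P3→W gives 5>2]
(A,P,Y): not NE [P1→C gives 7>2; P2→Q gives 4>3; P3→W gives 5>3]
(A,P,Z): not NE [P3→W gives 5>3]
(A,P,W): not NE [P1→D gives 9>0; P2→Q gives 8>2]
(A,Q,X): not NE [P1→C gives 8>3]
(A,Q,Y): not NE [P1→B gives 8>3; P3→X gives 9>7]
(A,Q,Z): not NE [P1→D gives 8>6; P3→X gives 9>1]
(A,Q,W): not NE [P1→D gives 11>9; P3→X gives 9>6]
(B,P,X): not NE [P1→C gives 8>1; P2→Q gives 9>0; P3→W gives 8>5]
(B,P,Y): not NE [P1→C gives 7>1; P3→W gives 8>3]
(B,P,Z): not NE [P1→A gives 9>8]
(B,P,W): not NE [P1→D gives 9>0]
(B,Q,X): not NE [P1→C gives 8>1]
(B,Q,Y): not NE [P2→P gives 4>1]
(B,Q,Z): not NE [P1→D gives 8>2]
(B,Q,W): not NE [P1→D gives 11>6; P2→P gives 8>3; P3→Z gives 9>4]
(C,P,X): not NE [P2→Q gives 9>6]
(C,P,Y): not NE [P3→W gives 9>3]
(C,P,Z): not NE [P1→A gives 9>7; P3→W gives 9>7]
(C,P,W): not NE [P1→D gives 9>8]
(C,Q,X): NE
(C,Q,Y): not NE [P1→B gives 8>2; P2→P gives 8>5; P3→X gives 8>5]
(C,Q,Z): not NE [P1→D gives 8>5; P2→P gives 9>0; P3→X gives 8>0]
(C,Q,W): not NE [P1→D gives 11>2; P2→P gives 6>0; P3→X gives 8>7]
(D,P,X): not NE [P1→C gives 8>0; P2→Q gives 5>0]
(D,P,Y): not NE [P1→C gives 7>6; P2→Q gives 7>2; P3→Z gives 8>0]
(D,P,Z): not NE [P1→A gives 9>4; P2→Q gives 9>2]
(D,P,W): not NE [P2→Q gives 3>2; P3→Z gives 8>6]
(D,Q,X): not NE [P1→C gives 8>3; P3→W gives 14>2]
(D,Q,Y): not NE [P1→B gives 8>4; P3→W gives 14>12]
(D,Q,Z): not NE [P3→W gives 14>9]
(D,Q,W): NE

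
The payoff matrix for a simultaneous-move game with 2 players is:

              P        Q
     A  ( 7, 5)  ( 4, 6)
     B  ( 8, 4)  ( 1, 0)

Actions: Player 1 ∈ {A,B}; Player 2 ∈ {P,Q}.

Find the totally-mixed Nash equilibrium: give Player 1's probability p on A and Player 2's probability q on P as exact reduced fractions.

P1 indiff ⇒ q·7+(1-q)·4 = q·8+(1-q)·1 ⇒ q(-1) = (1-q)(-3) ⇒ q = 3/4
P2 indiff ⇒ p·5+(1-p)·4 = p·6+(1-p)·0 ⇒ p(-1) = (1-p)(-4) ⇒ p = 4/5

P1 mixes 4/5 on A; P2 mixes 3/4 on P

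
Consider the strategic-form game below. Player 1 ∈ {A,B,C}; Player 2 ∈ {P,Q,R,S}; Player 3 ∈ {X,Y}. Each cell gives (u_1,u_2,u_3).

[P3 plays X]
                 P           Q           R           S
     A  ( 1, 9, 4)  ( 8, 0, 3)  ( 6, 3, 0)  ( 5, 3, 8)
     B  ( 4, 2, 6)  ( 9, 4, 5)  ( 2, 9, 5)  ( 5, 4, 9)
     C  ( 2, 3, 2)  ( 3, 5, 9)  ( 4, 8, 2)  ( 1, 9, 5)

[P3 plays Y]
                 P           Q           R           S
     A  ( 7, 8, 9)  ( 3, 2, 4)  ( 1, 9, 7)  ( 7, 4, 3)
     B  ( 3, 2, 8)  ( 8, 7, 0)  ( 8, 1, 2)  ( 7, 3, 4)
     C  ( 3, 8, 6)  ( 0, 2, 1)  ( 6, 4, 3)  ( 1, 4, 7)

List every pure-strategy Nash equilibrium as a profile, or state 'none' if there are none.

(A,P,X): not NE [P1→B gives 4>1; P3→Y gives 9>4]
(A,P,Y): not NE [P2→R gives 9>8]
(A,Q,X): not NE [P1→B gives 9>8; P2→P gives 9>0; P3→Y gives 4>3]
(A,Q,Y): not NE [P1→B gives 8>3; P2→R gives 9>2]
(A,R,X): not NE [P2→P gives 9>3; P3→Y gives 7>0]
(A,R,Y): not NE [P1→B gives 8>1]
(A,S,X): not NE [P2→P gives 9>3]
(A,S,Y): not NE [P2→R gives 9>4; P3→X gives 8>3]
(B,P,X): not NE [P2→R gives 9>2; P3→Y gives 8>6]
(B,P,Y): not NE [P1→A gives 7>3; P2→Q gives 7>2]
(B,Q,X): not NE [P2→R gives 9>4]
(B,Q,Y): not NE [P3→X gives 5>0]
(B,R,X): not NE [P1→A gives 6>2]
(B,R,Y): not NE [P2→Q gives 7>1; P3→X gives 5>2]
(B,S,X): not NE [P2→R gives 9>4]
(B,S,Y): not NE [P2→Q gives 7>3; P3→X gives 9>4]
(C,P,X): not NE [P1→B gives 4>2; P2→S gives 9>3; P3→Y gives 6>2]
(C,P,Y): not NE [P1→A gives 7>3]
(C,Q,X): not NE [P1→B gives 9>3; P2→S gives 9>5]
(C,Q,Y): not NE [P1→B gives 8>0; P2→P gives 8>2; P3→X gives 9>1]
(C,R,X): not NE [P1→A gives 6>4; P2→S gives 9>8; P3→Y gives 3>2]
(C,R,Y): not NE [P1→B gives 8>6; P2→P gives 8>4]
(C,S,X): not NE [P1→B gives 5>1; P3→Y gives 7>5]
(C,S,Y): not NE [P1→B gives 7>1; P2→P gives 8>4]

Equilibria: none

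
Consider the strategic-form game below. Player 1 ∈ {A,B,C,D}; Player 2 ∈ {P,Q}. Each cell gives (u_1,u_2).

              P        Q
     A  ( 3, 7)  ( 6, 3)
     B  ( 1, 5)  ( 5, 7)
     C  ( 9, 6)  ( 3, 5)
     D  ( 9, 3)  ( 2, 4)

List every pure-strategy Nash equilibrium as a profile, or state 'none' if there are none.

NE set: (C,P)

(A,P): not NE [P1→D gives 9>3]
(A,Q): not NE [P2→P gives 7>3]
(B,P): not NE [P1→D gives 9>1; P2→Q gives 7>5]
(B,Q): not NE [P1→A gives 6>5]
(C,P): NE
(C,Q): not NE [P1→A gives 6>3; P2→P gives 6>5]
(D,P): not NE [P2→Q gives 4>3]
(D,Q): not NE [P1→A gives 6>2]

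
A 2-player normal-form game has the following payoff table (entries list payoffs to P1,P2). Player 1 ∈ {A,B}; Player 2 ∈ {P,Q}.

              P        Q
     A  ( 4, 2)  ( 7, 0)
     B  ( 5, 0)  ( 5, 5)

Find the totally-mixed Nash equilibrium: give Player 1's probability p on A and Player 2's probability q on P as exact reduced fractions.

P1 indiff ⇒ q·4+(1-q)·7 = q·5+(1-q)·5 ⇒ q(-1) = (1-q)(-2) ⇒ q = 2/3
P2 indiff ⇒ p·2+(1-p)·0 = p·0+(1-p)·5 ⇒ p(2) = (1-p)(5) ⇒ p = 5/7

(p,q) = (5/7, 2/3)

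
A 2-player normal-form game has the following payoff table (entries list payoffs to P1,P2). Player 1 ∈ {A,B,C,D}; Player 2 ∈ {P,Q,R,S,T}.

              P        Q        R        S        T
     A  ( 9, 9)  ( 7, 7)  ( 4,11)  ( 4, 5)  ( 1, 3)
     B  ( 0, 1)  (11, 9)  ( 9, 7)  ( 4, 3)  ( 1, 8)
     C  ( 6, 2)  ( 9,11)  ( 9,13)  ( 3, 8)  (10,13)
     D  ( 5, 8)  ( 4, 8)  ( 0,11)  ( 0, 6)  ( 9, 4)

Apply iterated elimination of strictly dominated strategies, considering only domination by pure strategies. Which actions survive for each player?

Survivors P1:{B,C} P2:{Q,R,T}

P1 drop D (C beats it: P:6>5 Q:9>4 R:9>0 S:3>0 T:10>9)
P2 drop P (R beats it: A:11>9 B:7>1 C:13>2)
P2 drop S (Q beats it: A:7>5 B:9>3 C:11>8)
P1 drop A (C beats it: Q:9>7 R:9>4 T:10>1)
P1→{B,C} P2→{Q,R,T}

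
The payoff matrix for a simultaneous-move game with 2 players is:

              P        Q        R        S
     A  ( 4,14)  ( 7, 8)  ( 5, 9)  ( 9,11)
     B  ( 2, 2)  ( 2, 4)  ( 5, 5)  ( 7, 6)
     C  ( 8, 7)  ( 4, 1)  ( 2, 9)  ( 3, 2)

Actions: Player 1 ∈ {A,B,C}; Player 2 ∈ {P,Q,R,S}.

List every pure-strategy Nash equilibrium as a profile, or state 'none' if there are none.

No pure NE.

(A,P): not NE [P1→C gives 8>4]
(A,Q): not NE [P2→P gives 14>8]
(A,R): not NE [P2→P gives 14>9]
(A,S): not NE [P2→P gives 14>11]
(B,P): not NE [P1→C gives 8>2; P2→S gives 6>2]
(B,Q): not NE [P1→A gives 7>2; P2→S gives 6>4]
(B,R): not NE [P2→S gives 6>5]
(B,S): not NE [P1→A gives 9>7]
(C,P): not NE [P2→R gives 9>7]
(C,Q): not NE [P1→A gives 7>4; P2→R gives 9>1]
(C,R): not NE [P1→B gives 5>2]
(C,S): not NE [P1→A gives 9>3; P2→R gives 9>2]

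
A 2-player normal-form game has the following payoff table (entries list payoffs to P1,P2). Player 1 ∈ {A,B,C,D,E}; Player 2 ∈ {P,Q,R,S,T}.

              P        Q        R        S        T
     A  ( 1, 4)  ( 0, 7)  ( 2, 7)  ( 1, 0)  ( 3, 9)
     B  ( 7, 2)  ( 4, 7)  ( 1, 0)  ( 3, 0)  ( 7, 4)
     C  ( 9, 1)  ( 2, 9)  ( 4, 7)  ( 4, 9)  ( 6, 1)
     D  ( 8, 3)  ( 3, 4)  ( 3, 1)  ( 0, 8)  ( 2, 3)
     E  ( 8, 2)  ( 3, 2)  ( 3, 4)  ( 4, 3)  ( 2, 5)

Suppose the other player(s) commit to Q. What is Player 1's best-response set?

P1 best: {B}

u_1(A vs Q) = 0
u_1(B vs Q) = 4
u_1(C vs Q) = 2
u_1(D vs Q) = 3
u_1(E vs Q) = 3
max payoff 4 at {B}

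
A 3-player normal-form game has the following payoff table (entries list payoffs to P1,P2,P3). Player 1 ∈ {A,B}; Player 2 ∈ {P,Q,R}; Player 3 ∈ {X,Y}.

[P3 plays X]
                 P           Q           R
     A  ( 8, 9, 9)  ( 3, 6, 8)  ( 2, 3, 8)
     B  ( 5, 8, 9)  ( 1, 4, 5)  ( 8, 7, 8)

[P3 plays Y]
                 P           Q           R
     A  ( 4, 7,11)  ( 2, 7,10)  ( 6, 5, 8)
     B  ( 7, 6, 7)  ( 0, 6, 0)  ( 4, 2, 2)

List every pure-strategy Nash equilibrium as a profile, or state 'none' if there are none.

Nash profiles: (A,Q,Y)

(A,P,X): not NE [P3→Y gives 11>9]
(A,P,Y): not NE [P1→B gives 7>4]
(A,Q,X): not NE [P2→P gives 9>6; P3→Y gives 10>8]
(A,Q,Y): NE
(A,R,X): not NE [P1→B gives 8>2; P2→P gives 9>3]
(A,R,Y): not NE [P2→Q gives 7>5]
(B,P,X): not NE [P1→A gives 8>5]
(B,P,Y): not NE [P3→X gives 9>7]
(B,Q,X): not NE [P1→A gives 3>1; P2→P gives 8>4]
(B,Q,Y): not NE [P1→A gives 2>0; P3→X gives 5>0]
(B,R,X): not NE [P2→P gives 8>7]
(B,R,Y): not NE [P1→A gives 6>4; P2→Q gives 6>2; P3→X gives 8>2]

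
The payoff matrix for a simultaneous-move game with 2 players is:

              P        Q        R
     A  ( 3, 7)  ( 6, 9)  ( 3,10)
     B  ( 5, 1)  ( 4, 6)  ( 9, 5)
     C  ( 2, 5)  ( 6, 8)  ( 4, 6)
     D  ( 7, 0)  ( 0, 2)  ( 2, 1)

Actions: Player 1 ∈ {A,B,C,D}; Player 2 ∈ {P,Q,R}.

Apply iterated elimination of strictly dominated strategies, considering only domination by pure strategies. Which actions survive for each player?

P2 drop P (Q beats it: A:9>7 B:6>1 C:8>5 D:2>0)
P1 drop D (A beats it: Q:6>0 R:3>2)
P1→{A,B,C} P2→{Q,R}

Remaining: P1:{A,B,C} P2:{Q,R}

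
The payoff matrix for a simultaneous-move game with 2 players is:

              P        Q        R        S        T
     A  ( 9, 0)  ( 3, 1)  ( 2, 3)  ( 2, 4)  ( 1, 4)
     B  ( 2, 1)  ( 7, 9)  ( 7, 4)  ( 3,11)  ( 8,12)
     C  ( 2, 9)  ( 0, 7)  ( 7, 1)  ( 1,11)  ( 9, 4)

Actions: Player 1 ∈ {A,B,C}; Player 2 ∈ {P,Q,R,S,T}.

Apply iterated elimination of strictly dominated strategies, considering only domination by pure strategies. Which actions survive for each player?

Remaining: P1:{B,C} P2:{S,T}

P2 drop P (S beats it: A:4>0 B:11>1 C:11>9)
P1 drop A (B beats it: Q:7>3 R:7>2 S:3>2 T:8>1)
P2 drop Q (S beats it: B:11>9 C:11>7)
P2 drop R (S beats it: B:11>4 C:11>1)
P1→{B,C} P2→{S,T}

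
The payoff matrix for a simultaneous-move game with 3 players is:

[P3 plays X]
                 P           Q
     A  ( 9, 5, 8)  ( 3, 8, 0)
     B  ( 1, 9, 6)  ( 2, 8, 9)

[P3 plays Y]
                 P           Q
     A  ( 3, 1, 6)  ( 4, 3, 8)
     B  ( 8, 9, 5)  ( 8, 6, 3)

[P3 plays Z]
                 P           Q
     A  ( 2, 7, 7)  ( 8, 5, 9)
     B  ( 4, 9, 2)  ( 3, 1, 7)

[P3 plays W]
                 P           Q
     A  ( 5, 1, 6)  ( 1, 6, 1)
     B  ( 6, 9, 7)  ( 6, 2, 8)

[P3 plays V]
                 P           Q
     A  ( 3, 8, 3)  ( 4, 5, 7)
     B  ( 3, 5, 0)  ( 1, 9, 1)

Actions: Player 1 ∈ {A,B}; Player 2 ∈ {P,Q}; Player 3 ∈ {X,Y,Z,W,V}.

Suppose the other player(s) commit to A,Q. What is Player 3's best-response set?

u_3(X vs A,Q) = 0
u_3(Y vs A,Q) = 8
u_3(Z vs A,Q) = 9
u_3(W vs A,Q) = 1
u_3(V vs A,Q) = 7
max payoff 9 at {Z}

BR_3 = {Z}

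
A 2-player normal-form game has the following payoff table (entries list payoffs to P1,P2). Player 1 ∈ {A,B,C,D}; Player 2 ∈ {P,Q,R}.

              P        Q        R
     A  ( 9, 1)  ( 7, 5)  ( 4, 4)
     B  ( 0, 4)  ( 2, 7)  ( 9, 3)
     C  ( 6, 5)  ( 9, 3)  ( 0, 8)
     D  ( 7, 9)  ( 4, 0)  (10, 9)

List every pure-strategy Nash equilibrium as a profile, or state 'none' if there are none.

(A,P): not NE [P2→Q gives 5>1]
(A,Q): not NE [P1→C gives 9>7]
(A,R): not NE [P1→D gives 10>4; P2→Q gives 5>4]
(B,P): not NE [P1→A gives 9>0; P2→Q gives 7>4]
(B,Q): not NE [P1→C gives 9>2]
(B,R): not NE [P1→D gives 10>9; P2→Q gives 7>3]
(C,P): not NE [P1→A gives 9>6; P2→R gives 8>5]
(C,Q): not NE [P2→R gives 8>3]
(C,R): not NE [P1→D gives 10>0]
(D,P): not NE [P1→A gives 9>7]
(D,Q): not NE [P1→C gives 9>4; P2→R gives 9>0]
(D,R): NE

Nash profiles: (D,R)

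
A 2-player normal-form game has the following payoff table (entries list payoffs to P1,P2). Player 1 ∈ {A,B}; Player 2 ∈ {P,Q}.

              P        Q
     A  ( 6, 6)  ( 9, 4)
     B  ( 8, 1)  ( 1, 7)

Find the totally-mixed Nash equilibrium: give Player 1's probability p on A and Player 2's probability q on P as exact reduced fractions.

P1 indiff ⇒ q·6+(1-q)·9 = q·8+(1-q)·1 ⇒ q(-2) = (1-q)(-8) ⇒ q = 4/5
P2 indiff ⇒ p·6+(1-p)·1 = p·4+(1-p)·7 ⇒ p(2) = (1-p)(6) ⇒ p = 3/4

P1 mixes 3/4 on A; P2 mixes 4/5 on P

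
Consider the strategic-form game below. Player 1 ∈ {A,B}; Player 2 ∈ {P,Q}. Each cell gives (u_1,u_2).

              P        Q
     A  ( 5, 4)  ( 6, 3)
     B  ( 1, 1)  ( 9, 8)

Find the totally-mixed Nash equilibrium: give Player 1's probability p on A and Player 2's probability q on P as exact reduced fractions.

(p,q) = (7/8, 3/7)

P1 indiff ⇒ q·5+(1-q)·6 = q·1+(1-q)·9 ⇒ q(4) = (1-q)(3) ⇒ q = 3/7
P2 indiff ⇒ p·4+(1-p)·1 = p·3+(1-p)·8 ⇒ p(1) = (1-p)(7) ⇒ p = 7/8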